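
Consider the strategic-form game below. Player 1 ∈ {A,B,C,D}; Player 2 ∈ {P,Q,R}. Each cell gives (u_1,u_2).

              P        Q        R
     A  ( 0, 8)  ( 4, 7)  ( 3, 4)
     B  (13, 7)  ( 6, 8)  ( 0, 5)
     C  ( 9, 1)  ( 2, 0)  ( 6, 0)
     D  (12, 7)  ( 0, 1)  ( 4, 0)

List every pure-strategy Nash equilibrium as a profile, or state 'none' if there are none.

NE set: (B,Q)

(A,P): not NE [P1→B gives 13>0]
(A,Q): not NE [P1→B gives 6>4; P2→P gives 8>7]
(A,R): not NE [P1→C gives 6>3; P2→P gives 8>4]
(B,P): not NE [P2→Q gives 8>7]
(B,Q): NE
(B,R): not NE [P1→C gives 6>0; P2→Q gives 8>5]
(C,P): not NE [P1→B gives 13>9]
(C,Q): not NE [P1→B gives 6>2; P2→P gives 1>0]
(C,R): not NE [P2→P gives 1>0]
(D,P): not NE [P1→B gives 13>12]
(D,Q): not NE [P1→B gives 6>0; P2→P gives 7>1]
(D,R): not NE [P1→C gives 6>4; P2→P gives 7>0]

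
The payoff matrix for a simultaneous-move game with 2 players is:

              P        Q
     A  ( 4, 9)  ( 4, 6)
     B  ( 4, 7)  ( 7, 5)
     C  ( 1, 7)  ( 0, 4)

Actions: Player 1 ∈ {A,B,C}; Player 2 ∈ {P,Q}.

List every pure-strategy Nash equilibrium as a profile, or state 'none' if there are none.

(A,P): NE
(A,Q): not NE [P1→B gives 7>4; P2→P gives 9>6]
(B,P): NE
(B,Q): not NE [P2→P gives 7>5]
(C,P): not NE [P1→B gives 4>1]
(C,Q): not NE [P1→B gives 7>0; P2→P gives 7>4]

PSNE = {(A,P), (B,P)}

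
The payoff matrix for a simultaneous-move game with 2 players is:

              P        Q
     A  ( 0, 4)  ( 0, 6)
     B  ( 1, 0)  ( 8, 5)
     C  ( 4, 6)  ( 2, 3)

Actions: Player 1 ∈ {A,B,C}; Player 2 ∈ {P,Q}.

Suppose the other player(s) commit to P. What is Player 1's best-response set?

u_1(A vs P) = 0
u_1(B vs P) = 1
u_1(C vs P) = 4
max payoff 4 at {C}

argmax u_1 = {C}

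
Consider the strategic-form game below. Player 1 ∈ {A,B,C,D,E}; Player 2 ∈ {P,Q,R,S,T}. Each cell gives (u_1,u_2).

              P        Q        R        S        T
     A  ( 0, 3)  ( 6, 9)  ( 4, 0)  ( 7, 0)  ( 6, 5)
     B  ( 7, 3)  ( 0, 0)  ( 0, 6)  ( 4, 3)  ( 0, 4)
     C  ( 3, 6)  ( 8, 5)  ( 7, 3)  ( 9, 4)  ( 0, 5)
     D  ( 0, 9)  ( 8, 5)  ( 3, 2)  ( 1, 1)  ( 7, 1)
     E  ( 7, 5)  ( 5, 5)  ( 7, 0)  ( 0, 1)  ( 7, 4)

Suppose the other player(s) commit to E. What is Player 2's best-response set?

P2 best: {P,Q}

u_2(P vs E) = 5
u_2(Q vs E) = 5
u_2(R vs E) = 0
u_2(S vs E) = 1
u_2(T vs E) = 4
max payoff 5 at {P,Q}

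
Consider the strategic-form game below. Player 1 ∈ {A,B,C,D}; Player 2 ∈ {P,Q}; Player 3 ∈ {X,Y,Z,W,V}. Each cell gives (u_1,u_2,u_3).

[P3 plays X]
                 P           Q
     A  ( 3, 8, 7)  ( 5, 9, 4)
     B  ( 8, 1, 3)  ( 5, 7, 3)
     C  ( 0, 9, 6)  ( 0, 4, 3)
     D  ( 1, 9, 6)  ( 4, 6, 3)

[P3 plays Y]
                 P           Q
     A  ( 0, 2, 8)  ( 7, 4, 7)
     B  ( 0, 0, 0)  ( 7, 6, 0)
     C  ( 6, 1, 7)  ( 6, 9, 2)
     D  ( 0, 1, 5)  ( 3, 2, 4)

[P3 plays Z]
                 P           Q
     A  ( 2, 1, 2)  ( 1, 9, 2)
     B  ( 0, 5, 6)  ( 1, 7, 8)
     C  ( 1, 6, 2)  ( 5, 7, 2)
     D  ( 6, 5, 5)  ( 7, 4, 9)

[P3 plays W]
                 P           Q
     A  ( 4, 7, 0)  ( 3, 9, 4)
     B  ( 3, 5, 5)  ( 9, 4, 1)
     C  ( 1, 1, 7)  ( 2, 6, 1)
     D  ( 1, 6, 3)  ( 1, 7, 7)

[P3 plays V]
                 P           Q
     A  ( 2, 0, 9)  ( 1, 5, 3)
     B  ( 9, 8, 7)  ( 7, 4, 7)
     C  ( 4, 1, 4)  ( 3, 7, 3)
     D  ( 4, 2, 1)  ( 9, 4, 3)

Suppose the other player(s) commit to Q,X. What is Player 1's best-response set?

P1 best: {A,B}

u_1(A vs Q,X) = 5
u_1(B vs Q,X) = 5
u_1(C vs Q,X) = 0
u_1(D vs Q,X) = 4
max payoff 5 at {A,B}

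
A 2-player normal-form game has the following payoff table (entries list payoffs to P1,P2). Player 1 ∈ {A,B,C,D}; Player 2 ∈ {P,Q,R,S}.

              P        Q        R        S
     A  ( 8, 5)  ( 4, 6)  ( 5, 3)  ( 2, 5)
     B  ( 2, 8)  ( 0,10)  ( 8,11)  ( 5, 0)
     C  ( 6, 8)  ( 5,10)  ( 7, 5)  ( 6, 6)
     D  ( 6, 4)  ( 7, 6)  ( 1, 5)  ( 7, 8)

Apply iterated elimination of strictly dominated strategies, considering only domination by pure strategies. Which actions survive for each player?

Survivors P1:{B,C,D} P2:{Q,R,S}

P2 drop P (Q beats it: A:6>5 B:10>8 C:10>8 D:6>4)
P1 drop A (C beats it: Q:5>4 R:7>5 S:6>2)
P1→{B,C,D} P2→{Q,R,S}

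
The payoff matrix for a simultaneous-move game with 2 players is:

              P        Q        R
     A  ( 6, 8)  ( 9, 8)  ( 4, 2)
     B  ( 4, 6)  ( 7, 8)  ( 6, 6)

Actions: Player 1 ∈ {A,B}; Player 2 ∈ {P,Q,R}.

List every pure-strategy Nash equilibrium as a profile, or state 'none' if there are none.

(A,P): NE
(A,Q): NE
(A,R): not NE [P1→B gives 6>4; P2→Q gives 8>2]
(B,P): not NE [P1→A gives 6>4; P2→Q gives 8>6]
(B,Q): not NE [P1→A gives 9>7]
(B,R): not NE [P2→Q gives 8>6]

NE set: (A,P), (A,Q)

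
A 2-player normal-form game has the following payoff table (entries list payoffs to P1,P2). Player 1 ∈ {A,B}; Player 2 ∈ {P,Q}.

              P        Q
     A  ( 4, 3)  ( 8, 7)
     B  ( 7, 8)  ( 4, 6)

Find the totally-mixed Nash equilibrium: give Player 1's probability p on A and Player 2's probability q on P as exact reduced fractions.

p=1/3, q=4/7

P1 indiff ⇒ q·4+(1-q)·8 = q·7+(1-q)·4 ⇒ q(-3) = (1-q)(-4) ⇒ q = 4/7
P2 indiff ⇒ p·3+(1-p)·8 = p·7+(1-p)·6 ⇒ p(-4) = (1-p)(-2) ⇒ p = 1/3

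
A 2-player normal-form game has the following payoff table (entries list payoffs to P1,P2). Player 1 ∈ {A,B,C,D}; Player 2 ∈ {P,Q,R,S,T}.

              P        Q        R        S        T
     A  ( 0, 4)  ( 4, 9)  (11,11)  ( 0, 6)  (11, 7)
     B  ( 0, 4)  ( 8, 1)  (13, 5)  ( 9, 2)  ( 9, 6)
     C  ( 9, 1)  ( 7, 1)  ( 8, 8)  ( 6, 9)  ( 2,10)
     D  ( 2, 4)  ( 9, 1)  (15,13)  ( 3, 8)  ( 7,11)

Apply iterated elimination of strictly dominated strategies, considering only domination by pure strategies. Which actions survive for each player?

P2 drop P (R beats it: A:11>4 B:5>4 C:8>1 D:13>4)
P1 drop C (B beats it: Q:8>7 R:13>8 S:9>6 T:9>2)
P2 drop Q (R beats it: A:11>9 B:5>1 D:13>1)
P2 drop S (R beats it: A:11>6 B:5>2 D:13>8)
P1→{A,B,D} P2→{R,T}

Survivors P1:{A,B,D} P2:{R,T}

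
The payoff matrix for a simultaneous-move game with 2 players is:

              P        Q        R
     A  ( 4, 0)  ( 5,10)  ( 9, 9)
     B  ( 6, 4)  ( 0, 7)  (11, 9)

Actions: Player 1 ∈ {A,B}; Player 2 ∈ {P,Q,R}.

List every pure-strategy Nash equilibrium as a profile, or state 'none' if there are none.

(A,P): not NE [P1→B gives 6>4; P2→Q gives 10>0]
(A,Q): NE
(A,R): not NE [P1→B gives 11>9; P2→Q gives 10>9]
(B,P): not NE [P2→R gives 9>4]
(B,Q): not NE [P1→A gives 5>0; P2→R gives 9>7]
(B,R): NE

NE set: (A,Q), (B,R)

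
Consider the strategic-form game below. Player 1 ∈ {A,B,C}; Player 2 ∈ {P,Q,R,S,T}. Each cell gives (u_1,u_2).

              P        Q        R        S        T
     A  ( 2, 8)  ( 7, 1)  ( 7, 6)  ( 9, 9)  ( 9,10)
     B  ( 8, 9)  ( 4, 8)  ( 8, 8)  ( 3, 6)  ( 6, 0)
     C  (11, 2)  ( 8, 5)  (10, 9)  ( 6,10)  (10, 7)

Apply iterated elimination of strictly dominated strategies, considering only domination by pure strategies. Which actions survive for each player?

P1 drop B (C beats it: P:11>8 Q:8>4 R:10>8 S:6>3 T:10>6)
P2 drop P (S beats it: A:9>8 C:10>2)
P2 drop Q (R beats it: A:6>1 C:9>5)
P2 drop R (S beats it: A:9>6 C:10>9)
P1→{A,C} P2→{S,T}

Remaining: P1:{A,C} P2:{S,T}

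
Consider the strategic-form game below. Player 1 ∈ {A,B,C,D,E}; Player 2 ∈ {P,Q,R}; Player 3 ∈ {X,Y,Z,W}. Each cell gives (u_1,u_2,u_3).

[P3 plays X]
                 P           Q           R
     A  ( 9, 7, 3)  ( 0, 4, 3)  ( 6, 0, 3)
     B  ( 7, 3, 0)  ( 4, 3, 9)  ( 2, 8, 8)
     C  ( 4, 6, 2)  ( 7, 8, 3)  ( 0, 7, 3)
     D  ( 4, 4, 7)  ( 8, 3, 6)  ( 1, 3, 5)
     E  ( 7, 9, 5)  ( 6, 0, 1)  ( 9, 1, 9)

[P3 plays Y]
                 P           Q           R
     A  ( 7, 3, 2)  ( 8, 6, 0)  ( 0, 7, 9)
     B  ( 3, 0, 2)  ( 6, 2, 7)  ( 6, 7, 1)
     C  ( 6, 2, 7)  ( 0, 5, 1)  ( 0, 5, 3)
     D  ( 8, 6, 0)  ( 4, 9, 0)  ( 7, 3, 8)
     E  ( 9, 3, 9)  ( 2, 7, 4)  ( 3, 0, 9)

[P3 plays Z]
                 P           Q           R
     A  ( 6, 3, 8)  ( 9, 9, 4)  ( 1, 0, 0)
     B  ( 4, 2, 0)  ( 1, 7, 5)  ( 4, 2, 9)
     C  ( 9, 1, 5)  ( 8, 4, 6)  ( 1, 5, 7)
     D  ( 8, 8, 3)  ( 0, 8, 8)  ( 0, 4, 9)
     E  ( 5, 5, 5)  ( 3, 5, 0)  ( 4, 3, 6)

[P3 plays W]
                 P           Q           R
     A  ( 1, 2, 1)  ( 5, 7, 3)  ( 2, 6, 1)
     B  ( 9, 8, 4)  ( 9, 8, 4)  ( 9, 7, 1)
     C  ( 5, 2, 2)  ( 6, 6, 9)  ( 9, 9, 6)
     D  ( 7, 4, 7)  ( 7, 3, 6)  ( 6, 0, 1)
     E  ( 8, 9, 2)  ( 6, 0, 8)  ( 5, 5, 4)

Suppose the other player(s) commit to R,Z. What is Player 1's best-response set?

argmax u_1 = {B,E}

u_1(A vs R,Z) = 1
u_1(B vs R,Z) = 4
u_1(C vs R,Z) = 1
u_1(D vs R,Z) = 0
u_1(E vs R,Z) = 4
max payoff 4 at {B,E}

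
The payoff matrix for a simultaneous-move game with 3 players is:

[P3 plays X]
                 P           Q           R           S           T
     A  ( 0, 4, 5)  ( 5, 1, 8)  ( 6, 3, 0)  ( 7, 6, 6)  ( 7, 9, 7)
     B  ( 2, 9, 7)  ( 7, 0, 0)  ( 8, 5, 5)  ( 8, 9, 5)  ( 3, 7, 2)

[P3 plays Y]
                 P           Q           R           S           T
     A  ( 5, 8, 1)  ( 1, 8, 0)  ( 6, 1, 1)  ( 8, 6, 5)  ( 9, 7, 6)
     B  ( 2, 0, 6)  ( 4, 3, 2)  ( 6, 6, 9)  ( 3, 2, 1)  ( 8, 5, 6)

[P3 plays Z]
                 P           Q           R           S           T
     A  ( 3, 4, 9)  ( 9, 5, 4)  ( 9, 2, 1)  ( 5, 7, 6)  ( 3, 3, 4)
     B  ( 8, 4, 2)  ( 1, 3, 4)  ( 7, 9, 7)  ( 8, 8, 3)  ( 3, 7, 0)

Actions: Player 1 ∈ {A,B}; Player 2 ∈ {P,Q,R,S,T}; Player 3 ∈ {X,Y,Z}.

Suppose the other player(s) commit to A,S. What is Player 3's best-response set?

argmax u_3 = {X,Z}

u_3(X vs A,S) = 6
u_3(Y vs A,S) = 5
u_3(Z vs A,S) = 6
max payoff 6 at {X,Z}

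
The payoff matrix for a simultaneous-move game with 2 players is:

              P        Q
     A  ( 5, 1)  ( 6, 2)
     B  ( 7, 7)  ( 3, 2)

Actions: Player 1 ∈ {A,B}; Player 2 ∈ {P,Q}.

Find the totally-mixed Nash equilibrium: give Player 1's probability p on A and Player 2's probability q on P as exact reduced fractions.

P1 indiff ⇒ q·5+(1-q)·6 = q·7+(1-q)·3 ⇒ q(-2) = (1-q)(-3) ⇒ q = 3/5
P2 indiff ⇒ p·1+(1-p)·7 = p·2+(1-p)·2 ⇒ p(-1) = (1-p)(-5) ⇒ p = 5/6

P1 mixes 5/6 on A; P2 mixes 3/5 on P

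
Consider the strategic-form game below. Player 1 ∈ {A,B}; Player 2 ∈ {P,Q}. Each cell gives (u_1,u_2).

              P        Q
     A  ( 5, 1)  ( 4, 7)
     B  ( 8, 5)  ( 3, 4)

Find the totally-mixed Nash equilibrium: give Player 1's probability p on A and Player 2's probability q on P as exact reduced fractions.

p=1/7, q=1/4

P1 indiff ⇒ q·5+(1-q)·4 = q·8+(1-q)·3 ⇒ q(-3) = (1-q)(-1) ⇒ q = 1/4
P2 indiff ⇒ p·1+(1-p)·5 = p·7+(1-p)·4 ⇒ p(-6) = (1-p)(-1) ⇒ p = 1/7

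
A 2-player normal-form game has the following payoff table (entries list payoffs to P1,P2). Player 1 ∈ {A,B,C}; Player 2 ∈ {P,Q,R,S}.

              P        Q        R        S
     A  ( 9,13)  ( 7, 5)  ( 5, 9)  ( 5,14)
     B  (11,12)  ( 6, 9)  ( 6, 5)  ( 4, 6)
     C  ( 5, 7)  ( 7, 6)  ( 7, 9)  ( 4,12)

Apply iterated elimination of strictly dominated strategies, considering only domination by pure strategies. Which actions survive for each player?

P2 drop Q (P beats it: A:13>5 B:12>9 C:7>6)
P2 drop R (S beats it: A:14>9 B:6>5 C:12>9)
P1 drop C (A beats it: P:9>5 S:5>4)
P1→{A,B} P2→{P,S}

IESDS → P1:{A,B} P2:{P,S}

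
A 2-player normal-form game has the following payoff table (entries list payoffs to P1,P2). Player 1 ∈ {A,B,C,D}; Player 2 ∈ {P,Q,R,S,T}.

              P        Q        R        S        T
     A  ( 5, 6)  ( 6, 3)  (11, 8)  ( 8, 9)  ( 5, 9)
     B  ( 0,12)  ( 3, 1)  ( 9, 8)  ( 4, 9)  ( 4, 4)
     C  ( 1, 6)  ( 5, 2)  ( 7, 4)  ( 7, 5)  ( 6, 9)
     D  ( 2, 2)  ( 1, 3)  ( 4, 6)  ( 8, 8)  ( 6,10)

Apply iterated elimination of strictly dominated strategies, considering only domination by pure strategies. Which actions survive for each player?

Survivors P1:{A,C,D} P2:{S,T}

P1 drop B (A beats it: P:5>0 Q:6>3 R:11>9 S:8>4 T:5>4)
P2 drop P (T beats it: A:9>6 C:9>6 D:10>2)
P2 drop Q (R beats it: A:8>3 C:4>2 D:6>3)
P2 drop R (S beats it: A:9>8 C:5>4 D:8>6)
P1→{A,C,D} P2→{S,T}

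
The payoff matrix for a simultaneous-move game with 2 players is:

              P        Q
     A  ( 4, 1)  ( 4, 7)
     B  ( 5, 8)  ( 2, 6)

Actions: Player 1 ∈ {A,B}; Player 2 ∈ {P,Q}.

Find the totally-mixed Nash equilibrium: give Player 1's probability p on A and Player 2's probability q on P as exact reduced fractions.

p=1/4, q=2/3

P1 indiff ⇒ q·4+(1-q)·4 = q·5+(1-q)·2 ⇒ q(-1) = (1-q)(-2) ⇒ q = 2/3
P2 indiff ⇒ p·1+(1-p)·8 = p·7+(1-p)·6 ⇒ p(-6) = (1-p)(-2) ⇒ p = 1/4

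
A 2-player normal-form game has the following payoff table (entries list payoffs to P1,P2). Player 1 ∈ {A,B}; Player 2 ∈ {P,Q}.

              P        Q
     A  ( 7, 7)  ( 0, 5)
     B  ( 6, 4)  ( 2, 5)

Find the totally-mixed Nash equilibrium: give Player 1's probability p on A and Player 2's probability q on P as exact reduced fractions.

P1 indiff ⇒ q·7+(1-q)·0 = q·6+(1-q)·2 ⇒ q(1) = (1-q)(2) ⇒ q = 2/3
P2 indiff ⇒ p·7+(1-p)·4 = p·5+(1-p)·5 ⇒ p(2) = (1-p)(1) ⇒ p = 1/3

(p,q) = (1/3, 2/3)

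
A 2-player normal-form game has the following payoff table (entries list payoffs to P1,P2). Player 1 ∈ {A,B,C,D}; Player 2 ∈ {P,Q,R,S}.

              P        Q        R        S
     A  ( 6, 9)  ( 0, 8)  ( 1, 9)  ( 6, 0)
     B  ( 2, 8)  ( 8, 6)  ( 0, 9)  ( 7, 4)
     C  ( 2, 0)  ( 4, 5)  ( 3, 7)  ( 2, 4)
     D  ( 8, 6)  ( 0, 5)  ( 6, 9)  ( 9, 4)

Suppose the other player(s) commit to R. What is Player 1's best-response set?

u_1(A vs R) = 1
u_1(B vs R) = 0
u_1(C vs R) = 3
u_1(D vs R) = 6
max payoff 6 at {D}

argmax u_1 = {D}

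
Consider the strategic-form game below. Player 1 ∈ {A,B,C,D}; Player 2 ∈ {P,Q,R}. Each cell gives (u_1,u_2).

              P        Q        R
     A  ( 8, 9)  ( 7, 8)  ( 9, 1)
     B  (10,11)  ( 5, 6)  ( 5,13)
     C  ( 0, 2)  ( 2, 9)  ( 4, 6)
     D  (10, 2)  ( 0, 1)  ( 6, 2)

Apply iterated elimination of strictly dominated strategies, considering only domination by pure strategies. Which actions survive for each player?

Remaining: P1:{A,B,D} P2:{P,R}

P1 drop C (A beats it: P:8>0 Q:7>2 R:9>4)
P2 drop Q (P beats it: A:9>8 B:11>6 D:2>1)
P1→{A,B,D} P2→{P,R}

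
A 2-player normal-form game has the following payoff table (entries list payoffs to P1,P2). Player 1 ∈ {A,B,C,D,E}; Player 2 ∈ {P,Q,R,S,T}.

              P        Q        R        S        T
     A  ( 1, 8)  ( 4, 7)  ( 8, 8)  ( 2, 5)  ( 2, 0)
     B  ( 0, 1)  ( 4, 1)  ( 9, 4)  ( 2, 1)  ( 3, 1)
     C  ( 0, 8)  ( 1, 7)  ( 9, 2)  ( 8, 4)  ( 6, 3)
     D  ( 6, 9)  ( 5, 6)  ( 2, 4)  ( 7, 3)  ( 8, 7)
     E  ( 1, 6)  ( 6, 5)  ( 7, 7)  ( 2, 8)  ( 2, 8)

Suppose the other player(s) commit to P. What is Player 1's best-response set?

u_1(A vs P) = 1
u_1(B vs P) = 0
u_1(C vs P) = 0
u_1(D vs P) = 6
u_1(E vs P) = 1
max payoff 6 at {D}

P1 best: {D}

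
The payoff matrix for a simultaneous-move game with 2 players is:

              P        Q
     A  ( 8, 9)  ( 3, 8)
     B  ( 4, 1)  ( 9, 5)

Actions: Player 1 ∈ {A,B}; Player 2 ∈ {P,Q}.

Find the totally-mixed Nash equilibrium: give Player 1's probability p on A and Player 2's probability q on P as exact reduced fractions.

p=4/5, q=3/5

P1 indiff ⇒ q·8+(1-q)·3 = q·4+(1-q)·9 ⇒ q(4) = (1-q)(6) ⇒ q = 3/5
P2 indiff ⇒ p·9+(1-p)·1 = p·8+(1-p)·5 ⇒ p(1) = (1-p)(4) ⇒ p = 4/5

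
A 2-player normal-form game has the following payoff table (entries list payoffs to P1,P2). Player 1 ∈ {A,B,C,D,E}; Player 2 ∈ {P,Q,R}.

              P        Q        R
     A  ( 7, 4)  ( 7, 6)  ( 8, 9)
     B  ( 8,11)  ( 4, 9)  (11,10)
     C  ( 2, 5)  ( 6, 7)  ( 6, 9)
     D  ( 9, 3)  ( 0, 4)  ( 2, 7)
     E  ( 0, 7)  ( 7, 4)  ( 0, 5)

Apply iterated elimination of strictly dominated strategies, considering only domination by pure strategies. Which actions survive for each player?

P1 drop C (A beats it: P:7>2 Q:7>6 R:8>6)
P2 drop Q (R beats it: A:9>6 B:10>9 D:7>4 E:5>4)
P1 drop A (B beats it: P:8>7 R:11>8)
P1 drop E (B beats it: P:8>0 R:11>0)
P1→{B,D} P2→{P,R}

Survivors P1:{B,D} P2:{P,R}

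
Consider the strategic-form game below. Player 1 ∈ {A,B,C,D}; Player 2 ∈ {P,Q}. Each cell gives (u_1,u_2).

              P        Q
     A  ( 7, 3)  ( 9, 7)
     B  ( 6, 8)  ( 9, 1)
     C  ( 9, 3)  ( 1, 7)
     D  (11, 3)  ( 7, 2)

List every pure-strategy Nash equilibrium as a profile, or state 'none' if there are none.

(A,P): not NE [P1→D gives 11>7; P2→Q gives 7>3]
(A,Q): NE
(B,P): not NE [P1→D gives 11>6]
(B,Q): not NE [P2→P gives 8>1]
(C,P): not NE [P1→D gives 11>9; P2→Q gives 7>3]
(C,Q): not NE [P1→B gives 9>1]
(D,P): NE
(D,Q): not NE [P1→B gives 9>7; P2→P gives 3>2]

NE set: (A,Q), (D,P)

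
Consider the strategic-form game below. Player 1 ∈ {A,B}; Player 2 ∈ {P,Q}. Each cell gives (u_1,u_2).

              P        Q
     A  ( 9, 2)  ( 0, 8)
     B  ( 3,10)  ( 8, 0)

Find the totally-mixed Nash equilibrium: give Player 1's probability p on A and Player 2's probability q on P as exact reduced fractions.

P1 indiff ⇒ q·9+(1-q)·0 = q·3+(1-q)·8 ⇒ q(6) = (1-q)(8) ⇒ q = 4/7
P2 indiff ⇒ p·2+(1-p)·10 = p·8+(1-p)·0 ⇒ p(-6) = (1-p)(-10) ⇒ p = 5/8

P1 mixes 5/8 on A; P2 mixes 4/7 on P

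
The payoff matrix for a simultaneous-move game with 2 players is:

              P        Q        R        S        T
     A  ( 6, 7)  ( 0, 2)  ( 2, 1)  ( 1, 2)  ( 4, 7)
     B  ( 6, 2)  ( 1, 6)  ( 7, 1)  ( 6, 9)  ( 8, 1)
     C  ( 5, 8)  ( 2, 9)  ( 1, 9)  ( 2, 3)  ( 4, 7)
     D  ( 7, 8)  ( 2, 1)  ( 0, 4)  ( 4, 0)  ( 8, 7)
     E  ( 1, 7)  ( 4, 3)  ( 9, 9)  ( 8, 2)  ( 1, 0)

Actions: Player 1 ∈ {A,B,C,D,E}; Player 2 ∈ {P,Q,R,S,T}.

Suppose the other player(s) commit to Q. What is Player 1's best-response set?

u_1(A vs Q) = 0
u_1(B vs Q) = 1
u_1(C vs Q) = 2
u_1(D vs Q) = 2
u_1(E vs Q) = 4
max payoff 4 at {E}

BR_1 = {E}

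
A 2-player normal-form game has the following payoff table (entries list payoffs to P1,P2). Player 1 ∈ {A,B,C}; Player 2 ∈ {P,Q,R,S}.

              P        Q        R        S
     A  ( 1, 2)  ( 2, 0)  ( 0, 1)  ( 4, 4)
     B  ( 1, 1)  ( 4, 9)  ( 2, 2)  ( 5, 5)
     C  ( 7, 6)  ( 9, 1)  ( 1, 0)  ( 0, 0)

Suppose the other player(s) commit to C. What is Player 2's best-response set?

u_2(P vs C) = 6
u_2(Q vs C) = 1
u_2(R vs C) = 0
u_2(S vs C) = 0
max payoff 6 at {P}

BR_2 = {P}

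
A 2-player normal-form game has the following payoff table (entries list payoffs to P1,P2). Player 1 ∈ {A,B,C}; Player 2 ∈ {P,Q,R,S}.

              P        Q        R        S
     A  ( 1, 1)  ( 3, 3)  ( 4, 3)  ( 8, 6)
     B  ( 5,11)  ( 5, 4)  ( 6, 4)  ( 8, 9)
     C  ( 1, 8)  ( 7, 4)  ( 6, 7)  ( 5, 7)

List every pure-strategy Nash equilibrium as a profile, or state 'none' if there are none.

NE set: (A,S), (B,P)

(A,P): not NE [P1→B gives 5>1; P2→S gives 6>1]
(A,Q): not NE [P1→C gives 7>3; P2→S gives 6>3]
(A,R): not NE [P1→C gives 6>4; P2→S gives 6>3]
(A,S): NE
(B,P): NE
(B,Q): not NE [P1→C gives 7>5; P2→P gives 11>4]
(B,R): not NE [P2→P gives 11>4]
(B,S): not NE [P2→P gives 11>9]
(C,P): not NE [P1→B gives 5>1]
(C,Q): not NE [P2→P gives 8>4]
(C,R): not NE [P2→P gives 8>7]
(C,S): not NE [P1→B gives 8>5; P2→P gives 8>7]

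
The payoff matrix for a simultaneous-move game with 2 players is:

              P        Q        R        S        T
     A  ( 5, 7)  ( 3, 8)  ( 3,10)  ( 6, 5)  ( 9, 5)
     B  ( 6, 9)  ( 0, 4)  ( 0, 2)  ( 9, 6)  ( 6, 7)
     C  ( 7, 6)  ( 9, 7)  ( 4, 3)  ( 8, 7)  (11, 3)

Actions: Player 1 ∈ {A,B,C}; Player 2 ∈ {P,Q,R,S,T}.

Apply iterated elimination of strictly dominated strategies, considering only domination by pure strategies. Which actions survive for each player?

IESDS → P1:{B,C} P2:{P,Q,S}

P1 drop A (C beats it: P:7>5 Q:9>3 R:4>3 S:8>6 T:11>9)
P2 drop R (P beats it: B:9>2 C:6>3)
P2 drop T (P beats it: B:9>7 C:6>3)
P1→{B,C} P2→{P,Q,S}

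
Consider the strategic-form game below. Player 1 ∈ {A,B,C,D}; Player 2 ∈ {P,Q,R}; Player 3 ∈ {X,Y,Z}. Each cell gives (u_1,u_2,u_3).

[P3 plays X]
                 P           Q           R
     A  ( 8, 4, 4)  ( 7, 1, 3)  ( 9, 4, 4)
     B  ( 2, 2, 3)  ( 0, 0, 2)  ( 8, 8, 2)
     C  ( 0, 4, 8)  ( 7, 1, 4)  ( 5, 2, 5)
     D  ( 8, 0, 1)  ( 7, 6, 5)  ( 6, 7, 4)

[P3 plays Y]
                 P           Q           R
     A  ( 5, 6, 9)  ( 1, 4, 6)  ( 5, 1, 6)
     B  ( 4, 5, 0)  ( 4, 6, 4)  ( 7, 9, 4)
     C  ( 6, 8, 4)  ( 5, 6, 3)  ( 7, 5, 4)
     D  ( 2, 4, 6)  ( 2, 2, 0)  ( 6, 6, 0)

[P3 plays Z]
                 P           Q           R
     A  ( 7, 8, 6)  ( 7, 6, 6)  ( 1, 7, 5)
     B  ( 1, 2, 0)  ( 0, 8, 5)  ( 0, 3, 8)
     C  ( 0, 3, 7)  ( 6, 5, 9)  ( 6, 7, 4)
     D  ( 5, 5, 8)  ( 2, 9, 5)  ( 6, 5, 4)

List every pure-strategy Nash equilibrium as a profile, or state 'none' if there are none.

(A,P,X): not NE [P3→Y gives 9>4]
(A,P,Y): not NE [P1→C gives 6>5]
(A,P,Z): not NE [P3→Y gives 9>6]
(A,Q,X): not NE [P2→R gives 4>1; P3→Z gives 6>3]
(A,Q,Y): not NE [P1→C gives 5>1; P2→P gives 6>4]
(A,Q,Z): not NE [P2→P gives 8>6]
(A,R,X): not NE [P3→Y gives 6>4]
(A,R,Y): not NE [P1→C gives 7>5; P2→P gives 6>1]
(A,R,Z): not NE [P1→D gives 6>1; P2→P gives 8>7; P3→Y gives 6>5]
(B,P,X): not NE [P1→D gives 8>2; P2→R gives 8>2]
(B,P,Y): not NE [P1→C gives 6>4; P2→R gives 9>5; P3→X gives 3>0]
(B,P,Z): not NE [P1→A gives 7>1; P2→Q gives 8>2; P3→X gives 3>0]
(B,Q,X): not NE [P1→D gives 7>0; P2→R gives 8>0; P3→Z gives 5>2]
(B,Q,Y): not NE [P1→C gives 5>4; P2→R gives 9>6; P3→Z gives 5>4]
(B,Q,Z): not NE [P1→A gives 7>0]
(B,R,X): not NE [P1→A gives 9>8; P3→Z gives 8>2]
(B,R,Y): not NE [P3→Z gives 8>4]
(B,R,Z): not NE [P1→D gives 6>0; P2→Q gives 8>3]
(C,P,X): not NE [P1→D gives 8>0]
(C,P,Y): not NE [P3→X gives 8>4]
(C,P,Z): not NE [P1→A gives 7>0; P2→R gives 7>3; P3→X gives 8>7]
(C,Q,X): not NE [P2→P gives 4>1; P3→Z gives 9>4]
(C,Q,Y): not NE [P2→P gives 8>6; P3→Z gives 9>3]
(C,Q,Z): not NE [P1→A gives 7>6; P2→R gives 7>5]
(C,R,X): not NE [P1→A gives 9>5; P2→P gives 4>2]
(C,R,Y): not NE [P2→P gives 8>5; P3→X gives 5>4]
(C,R,Z): not NE [P3→X gives 5>4]
(D,P,X): not NE [P2→R gives 7>0; P3→Z gives 8>1]
(D,P,Y): not NE [P1→C gives 6>2; P2→R gives 6>4; P3→Z gives 8>6]
(D,P,Z): not NE [P1→A gives 7>5; P2→Q gives 9>5]
(D,Q,X): not NE [P2→R gives 7>6]
(D,Q,Y): not NE [P1→C gives 5>2; P2→R gives 6>2; P3→Z gives 5>0]
(D,Q,Z): not NE [P1→A gives 7>2]
(D,R,X): not NE [P1→A gives 9>6]
(D,R,Y): not NE [P1→C gives 7>6; P3→Z gives 4>0]
(D,R,Z): not NE [P2→Q gives 9>5]

PSNE: ∅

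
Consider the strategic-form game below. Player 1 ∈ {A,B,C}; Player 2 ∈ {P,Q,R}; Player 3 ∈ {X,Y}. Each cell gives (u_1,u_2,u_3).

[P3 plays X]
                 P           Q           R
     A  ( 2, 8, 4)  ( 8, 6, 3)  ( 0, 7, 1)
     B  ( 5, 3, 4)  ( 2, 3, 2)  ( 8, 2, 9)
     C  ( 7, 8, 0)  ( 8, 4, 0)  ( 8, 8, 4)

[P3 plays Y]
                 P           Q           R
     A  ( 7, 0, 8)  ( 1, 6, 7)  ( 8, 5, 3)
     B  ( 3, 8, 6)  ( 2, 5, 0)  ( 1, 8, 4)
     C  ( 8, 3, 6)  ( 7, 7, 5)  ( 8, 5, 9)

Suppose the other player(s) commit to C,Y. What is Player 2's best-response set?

argmax u_2 = {Q}

u_2(P vs C,Y) = 3
u_2(Q vs C,Y) = 7
u_2(R vs C,Y) = 5
max payoff 7 at {Q}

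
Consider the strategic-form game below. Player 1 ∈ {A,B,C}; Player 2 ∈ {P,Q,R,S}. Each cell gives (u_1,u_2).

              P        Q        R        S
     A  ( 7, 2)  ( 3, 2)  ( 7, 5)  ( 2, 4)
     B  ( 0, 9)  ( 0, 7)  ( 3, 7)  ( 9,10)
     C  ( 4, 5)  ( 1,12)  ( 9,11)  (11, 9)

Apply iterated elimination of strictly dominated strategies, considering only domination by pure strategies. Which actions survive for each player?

P1 drop B (C beats it: P:4>0 Q:1>0 R:9>3 S:11>9)
P2 drop P (R beats it: A:5>2 C:11>5)
P2 drop S (R beats it: A:5>4 C:11>9)
P1→{A,C} P2→{Q,R}

Remaining: P1:{A,C} P2:{Q,R}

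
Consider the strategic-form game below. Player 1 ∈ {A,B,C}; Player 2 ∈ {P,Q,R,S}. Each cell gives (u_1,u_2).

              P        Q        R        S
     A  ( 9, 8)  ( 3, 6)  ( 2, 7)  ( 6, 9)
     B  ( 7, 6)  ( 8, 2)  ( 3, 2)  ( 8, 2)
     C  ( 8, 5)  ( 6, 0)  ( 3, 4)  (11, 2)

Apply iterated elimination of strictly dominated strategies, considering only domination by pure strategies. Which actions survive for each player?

P2 drop Q (P beats it: A:8>6 B:6>2 C:5>0)
P2 drop R (P beats it: A:8>7 B:6>2 C:5>4)
P1 drop B (C beats it: P:8>7 S:11>8)
P1→{A,C} P2→{P,S}

Remaining: P1:{A,C} P2:{P,S}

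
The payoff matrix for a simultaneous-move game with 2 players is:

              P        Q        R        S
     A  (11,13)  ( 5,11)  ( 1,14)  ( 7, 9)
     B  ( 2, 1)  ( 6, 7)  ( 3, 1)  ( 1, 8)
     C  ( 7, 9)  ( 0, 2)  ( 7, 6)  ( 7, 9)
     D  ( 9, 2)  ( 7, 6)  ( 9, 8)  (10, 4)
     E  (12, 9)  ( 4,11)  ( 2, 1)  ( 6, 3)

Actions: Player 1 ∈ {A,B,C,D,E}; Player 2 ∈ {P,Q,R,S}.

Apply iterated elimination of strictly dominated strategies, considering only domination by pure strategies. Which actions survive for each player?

P1 drop B (D beats it: P:9>2 Q:7>6 R:9>3 S:10>1)
P1 drop C (D beats it: P:9>7 Q:7>0 R:9>7 S:10>7)
P2 drop S (Q beats it: A:11>9 D:6>4 E:11>3)
P1→{A,D,E} P2→{P,Q,R}

Remaining: P1:{A,D,E} P2:{P,Q,R}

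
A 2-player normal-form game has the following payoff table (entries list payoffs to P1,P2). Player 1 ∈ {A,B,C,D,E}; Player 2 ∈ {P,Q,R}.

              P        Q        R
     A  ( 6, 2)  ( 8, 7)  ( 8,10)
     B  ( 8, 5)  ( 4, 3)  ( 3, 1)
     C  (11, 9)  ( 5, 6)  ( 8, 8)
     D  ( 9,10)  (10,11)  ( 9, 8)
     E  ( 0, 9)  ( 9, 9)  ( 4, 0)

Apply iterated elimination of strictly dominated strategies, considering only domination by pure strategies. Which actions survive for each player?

P1 drop A (D beats it: P:9>6 Q:10>8 R:9>8)
P1 drop B (C beats it: P:11>8 Q:5>4 R:8>3)
P1 drop E (D beats it: P:9>0 Q:10>9 R:9>4)
P2 drop R (P beats it: C:9>8 D:10>8)
P1→{C,D} P2→{P,Q}

IESDS → P1:{C,D} P2:{P,Q}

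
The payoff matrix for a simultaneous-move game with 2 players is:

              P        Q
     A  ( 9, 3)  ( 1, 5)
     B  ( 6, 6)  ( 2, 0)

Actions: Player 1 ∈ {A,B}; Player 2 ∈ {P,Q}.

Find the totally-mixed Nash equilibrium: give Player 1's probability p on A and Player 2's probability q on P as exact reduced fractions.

P1 mixes 3/4 on A; P2 mixes 1/4 on P

P1 indiff ⇒ q·9+(1-q)·1 = q·6+(1-q)·2 ⇒ q(3) = (1-q)(1) ⇒ q = 1/4
P2 indiff ⇒ p·3+(1-p)·6 = p·5+(1-p)·0 ⇒ p(-2) = (1-p)(-6) ⇒ p = 3/4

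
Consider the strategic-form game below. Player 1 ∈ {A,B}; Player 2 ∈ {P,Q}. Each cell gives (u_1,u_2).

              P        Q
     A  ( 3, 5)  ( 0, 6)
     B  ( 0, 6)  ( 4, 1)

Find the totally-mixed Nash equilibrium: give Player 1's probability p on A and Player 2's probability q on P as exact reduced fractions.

p=5/6, q=4/7

P1 indiff ⇒ q·3+(1-q)·0 = q·0+(1-q)·4 ⇒ q(3) = (1-q)(4) ⇒ q = 4/7
P2 indiff ⇒ p·5+(1-p)·6 = p·6+(1-p)·1 ⇒ p(-1) = (1-p)(-5) ⇒ p = 5/6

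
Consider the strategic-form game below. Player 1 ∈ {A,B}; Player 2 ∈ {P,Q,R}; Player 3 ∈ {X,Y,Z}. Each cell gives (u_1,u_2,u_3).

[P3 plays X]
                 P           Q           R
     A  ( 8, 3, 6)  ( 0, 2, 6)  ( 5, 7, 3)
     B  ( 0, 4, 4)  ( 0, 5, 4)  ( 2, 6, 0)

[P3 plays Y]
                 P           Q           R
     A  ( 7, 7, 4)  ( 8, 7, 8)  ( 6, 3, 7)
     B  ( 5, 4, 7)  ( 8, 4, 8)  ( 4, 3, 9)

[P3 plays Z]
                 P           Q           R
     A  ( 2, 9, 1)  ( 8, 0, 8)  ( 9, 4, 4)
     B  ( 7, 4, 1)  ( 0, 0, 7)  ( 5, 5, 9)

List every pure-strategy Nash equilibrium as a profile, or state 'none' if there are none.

PSNE = {(A,Q,Y), (B,Q,Y)}

(A,P,X): not NE [P2→R gives 7>3]
(A,P,Y): not NE [P3→X gives 6>4]
(A,P,Z): not NE [P1→B gives 7>2; P3→X gives 6>1]
(A,Q,X): not NE [P2→R gives 7>2; P3→Z gives 8>6]
(A,Q,Y): NE
(A,Q,Z): not NE [P2→P gives 9>0]
(A,R,X): not NE [P3→Y gives 7>3]
(A,R,Y): not NE [P2→Q gives 7>3]
(A,R,Z): not NE [P2→P gives 9>4; P3→Y gives 7>4]
(B,P,X): not NE [P1→A gives 8>0; P2→R gives 6>4; P3→Y gives 7>4]
(B,P,Y): not NE [P1→A gives 7>5]
(B,P,Z): not NE [P2→R gives 5>4; P3→Y gives 7>1]
(B,Q,X): not NE [P2→R gives 6>5; P3→Y gives 8>4]
(B,Q,Y): NE
(B,Q,Z): not NE [P1→A gives 8>0; P2→R gives 5>0; P3→Y gives 8>7]
(B,R,X): not NE [P1→A gives 5>2; P3→Z gives 9>0]
(B,R,Y): not NE [P1→A gives 6>4; P2→Q gives 4>3]
(B,R,Z): not NE [P1→A gives 9>5]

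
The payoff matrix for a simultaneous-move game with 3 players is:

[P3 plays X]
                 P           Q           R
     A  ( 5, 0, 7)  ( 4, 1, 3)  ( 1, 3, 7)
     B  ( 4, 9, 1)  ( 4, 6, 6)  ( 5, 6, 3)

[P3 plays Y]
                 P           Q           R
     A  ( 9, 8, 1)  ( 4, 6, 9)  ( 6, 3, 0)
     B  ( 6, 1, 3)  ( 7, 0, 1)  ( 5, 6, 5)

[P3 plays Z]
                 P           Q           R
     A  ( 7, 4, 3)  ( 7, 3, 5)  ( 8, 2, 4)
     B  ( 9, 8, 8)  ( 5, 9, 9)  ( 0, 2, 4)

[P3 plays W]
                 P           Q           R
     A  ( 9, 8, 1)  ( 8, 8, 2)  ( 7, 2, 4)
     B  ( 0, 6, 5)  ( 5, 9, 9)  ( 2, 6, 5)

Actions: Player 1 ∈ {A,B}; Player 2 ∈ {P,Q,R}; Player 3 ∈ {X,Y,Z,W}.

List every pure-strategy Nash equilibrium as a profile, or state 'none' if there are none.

No pure NE.

(A,P,X): not NE [P2→R gives 3>0]
(A,P,Y): not NE [P3→X gives 7>1]
(A,P,Z): not NE [P1→B gives 9>7; P3→X gives 7>3]
(A,P,W): not NE [P3→X gives 7>1]
(A,Q,X): not NE [P2→R gives 3>1; P3→Y gives 9>3]
(A,Q,Y): not NE [P1→B gives 7>4; P2→P gives 8>6]
(A,Q,Z): not NE [P2→P gives 4>3; P3→Y gives 9>5]
(A,Q,W): not NE [P3→Y gives 9>2]
(A,R,X): not NE [P1→B gives 5>1]
(A,R,Y): not NE [P2→P gives 8>3; P3→X gives 7>0]
(A,R,Z): not NE [P2→P gives 4>2; P3→X gives 7>4]
(A,R,W): not NE [P2→Q gives 8>2; P3→X gives 7>4]
(B,P,X): not NE [P1→A gives 5>4; P3→Z gives 8>1]
(B,P,Y): not NE [P1→A gives 9>6; P2→R gives 6>1; P3→Z gives 8>3]
(B,P,Z): not NE [P2→Q gives 9>8]
(B,P,W): not NE [P1→A gives 9>0; P2→Q gives 9>6; P3→Z gives 8>5]
(B,Q,X): not NE [P2→P gives 9>6; P3→W gives 9>6]
(B,Q,Y): not NE [P2→R gives 6>0; P3→W gives 9>1]
(B,Q,Z): not NE [P1→A gives 7>5]
(B,Q,W): not NE [P1→A gives 8>5]
(B,R,X): not NE [P2→P gives 9>6; P3→W gives 5>3]
(B,R,Y): not NE [P1→A gives 6>5]
(B,R,Z): not NE [P1→A gives 8>0; P2→Q gives 9>2; P3→W gives 5>4]
(B,R,W): not NE [P1→A gives 7>2; P2→Q gives 9>6]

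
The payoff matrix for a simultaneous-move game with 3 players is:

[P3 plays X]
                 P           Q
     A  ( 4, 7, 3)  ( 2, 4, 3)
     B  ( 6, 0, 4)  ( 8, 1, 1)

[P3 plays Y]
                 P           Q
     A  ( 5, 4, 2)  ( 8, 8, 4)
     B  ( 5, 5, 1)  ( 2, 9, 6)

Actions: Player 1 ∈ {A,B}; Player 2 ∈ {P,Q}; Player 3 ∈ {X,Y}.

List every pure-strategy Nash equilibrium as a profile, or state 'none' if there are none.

(A,P,X): not NE [P1→B gives 6>4]
(A,P,Y): not NE [P2→Q gives 8>4; P3→X gives 3>2]
(A,Q,X): not NE [P1→B gives 8>2; P2→P gives 7>4; P3→Y gives 4>3]
(A,Q,Y): NE
(B,P,X): not NE [P2→Q gives 1>0]
(B,P,Y): not NE [P2→Q gives 9>5; P3→X gives 4>1]
(B,Q,X): not NE [P3→Y gives 6>1]
(B,Q,Y): not NE [P1→A gives 8>2]

NE set: (A,Q,Y)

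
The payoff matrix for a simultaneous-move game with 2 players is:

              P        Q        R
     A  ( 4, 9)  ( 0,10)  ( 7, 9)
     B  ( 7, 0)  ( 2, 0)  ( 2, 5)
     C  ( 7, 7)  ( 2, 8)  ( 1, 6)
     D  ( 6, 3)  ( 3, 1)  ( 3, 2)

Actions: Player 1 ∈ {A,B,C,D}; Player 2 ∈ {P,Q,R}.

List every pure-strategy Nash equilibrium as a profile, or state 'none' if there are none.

(A,P): not NE [P1→C gives 7>4; P2→Q gives 10>9]
(A,Q): not NE [P1→D gives 3>0]
(A,R): not NE [P2→Q gives 10>9]
(B,P): not NE [P2→R gives 5>0]
(B,Q): not NE [P1→D gives 3>2; P2→R gives 5>0]
(B,R): not NE [P1→A gives 7>2]
(C,P): not NE [P2→Q gives 8>7]
(C,Q): not NE [P1→D gives 3>2]
(C,R): not NE [P1→A gives 7>1; P2→Q gives 8>6]
(D,P): not NE [P1→C gives 7>6]
(D,Q): not NE [P2→P gives 3>1]
(D,R): not NE [P1→A gives 7>3; P2→P gives 3>2]

No pure NE.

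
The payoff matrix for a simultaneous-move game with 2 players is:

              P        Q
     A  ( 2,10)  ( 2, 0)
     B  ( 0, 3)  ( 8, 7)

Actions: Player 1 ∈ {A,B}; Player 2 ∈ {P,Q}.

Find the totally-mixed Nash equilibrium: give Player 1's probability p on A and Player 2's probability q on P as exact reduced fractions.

(p,q) = (2/7, 3/4)

P1 indiff ⇒ q·2+(1-q)·2 = q·0+(1-q)·8 ⇒ q(2) = (1-q)(6) ⇒ q = 3/4
P2 indiff ⇒ p·10+(1-p)·3 = p·0+(1-p)·7 ⇒ p(10) = (1-p)(4) ⇒ p = 2/7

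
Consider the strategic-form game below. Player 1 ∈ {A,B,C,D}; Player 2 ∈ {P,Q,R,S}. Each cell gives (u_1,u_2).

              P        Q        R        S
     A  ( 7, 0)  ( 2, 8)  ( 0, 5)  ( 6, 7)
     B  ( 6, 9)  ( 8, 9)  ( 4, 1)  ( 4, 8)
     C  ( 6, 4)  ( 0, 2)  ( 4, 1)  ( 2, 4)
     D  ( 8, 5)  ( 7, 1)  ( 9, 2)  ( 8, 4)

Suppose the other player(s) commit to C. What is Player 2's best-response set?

u_2(P vs C) = 4
u_2(Q vs C) = 2
u_2(R vs C) = 1
u_2(S vs C) = 4
max payoff 4 at {P,S}

argmax u_2 = {P,S}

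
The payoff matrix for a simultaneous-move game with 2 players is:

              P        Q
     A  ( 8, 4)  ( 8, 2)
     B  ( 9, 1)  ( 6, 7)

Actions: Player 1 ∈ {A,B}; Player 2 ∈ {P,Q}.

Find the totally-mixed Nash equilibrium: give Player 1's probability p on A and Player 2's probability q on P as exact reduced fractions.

(p,q) = (3/4, 2/3)

P1 indiff ⇒ q·8+(1-q)·8 = q·9+(1-q)·6 ⇒ q(-1) = (1-q)(-2) ⇒ q = 2/3
P2 indiff ⇒ p·4+(1-p)·1 = p·2+(1-p)·7 ⇒ p(2) = (1-p)(6) ⇒ p = 3/4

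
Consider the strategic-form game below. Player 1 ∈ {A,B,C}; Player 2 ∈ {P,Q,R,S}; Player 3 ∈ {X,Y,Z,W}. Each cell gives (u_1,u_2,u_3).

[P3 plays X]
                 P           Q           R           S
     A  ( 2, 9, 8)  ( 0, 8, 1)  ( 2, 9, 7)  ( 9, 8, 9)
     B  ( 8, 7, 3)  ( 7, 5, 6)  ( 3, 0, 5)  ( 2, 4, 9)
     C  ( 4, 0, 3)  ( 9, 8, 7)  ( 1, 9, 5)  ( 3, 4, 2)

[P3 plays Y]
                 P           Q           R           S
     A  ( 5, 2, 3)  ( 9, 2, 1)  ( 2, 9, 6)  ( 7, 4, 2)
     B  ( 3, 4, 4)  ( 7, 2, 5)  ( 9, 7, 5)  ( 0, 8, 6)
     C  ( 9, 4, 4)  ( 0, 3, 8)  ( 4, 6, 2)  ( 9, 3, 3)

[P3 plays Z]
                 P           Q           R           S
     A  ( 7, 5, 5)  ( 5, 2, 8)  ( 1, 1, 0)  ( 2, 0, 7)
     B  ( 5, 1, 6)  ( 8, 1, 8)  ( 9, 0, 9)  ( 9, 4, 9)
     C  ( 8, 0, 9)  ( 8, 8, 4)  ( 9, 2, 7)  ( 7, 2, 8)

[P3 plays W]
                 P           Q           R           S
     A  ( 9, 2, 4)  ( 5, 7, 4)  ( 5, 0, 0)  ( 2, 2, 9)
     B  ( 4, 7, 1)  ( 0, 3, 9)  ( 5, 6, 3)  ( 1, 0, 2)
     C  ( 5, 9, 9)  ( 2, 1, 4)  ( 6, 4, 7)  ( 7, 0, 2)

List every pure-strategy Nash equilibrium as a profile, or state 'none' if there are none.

NE set: (B,S,Z)

(A,P,X): not NE [P1→B gives 8>2]
(A,P,Y): not NE [P1→C gives 9>5; P2→R gives 9>2; P3→X gives 8>3]
(A,P,Z): not NE [P1→C gives 8>7; P3→X gives 8>5]
(A,P,W): not NE [P2→Q gives 7>2; P3→X gives 8>4]
(A,Q,X): not NE [P1→C gives 9>0; P2→R gives 9>8; P3→Z gives 8>1]
(A,Q,Y): not NE [P2→R gives 9>2; P3→Z gives 8>1]
(A,Q,Z): not NE [P1→C gives 8>5; P2→P gives 5>2]
(A,Q,W): not NE [P3→Z gives 8>4]
(A,R,X): not NE [P1→B gives 3>2]
(A,R,Y): not NE [P1→B gives 9>2; P3→X gives 7>6]
(A,R,Z): not NE [P1→C gives 9>1; P2→P gives 5>1; P3→X gives 7>0]
(A,R,W): not NE [P1→C gives 6>5; P2→Q gives 7>0; P3→X gives 7>0]
(A,S,X): not NE [P2→R gives 9>8]
(A,S,Y): not NE [P1→C gives 9>7; P2→R gives 9>4; P3→W gives 9>2]
(A,S,Z): not NE [P1→B gives 9>2; P2→P gives 5>0; P3→W gives 9>7]
(A,S,W): not NE [P1→C gives 7>2; P2→Q gives 7>2]
(B,P,X): not NE [P3→Z gives 6>3]
(B,P,Y): not NE [P1→C gives 9>3; P2→S gives 8>4; P3→Z gives 6>4]
(B,P,Z): not NE [P1→C gives 8>5; P2→S gives 4>1]
(B,P,W): not NE [P1→A gives 9>4; P3→Z gives 6>1]
(B,Q,X): not NE [P1→C gives 9>7; P2→P gives 7>5; P3→W gives 9>6]
(B,Q,Y): not NE [P1→A gives 9>7; P2→S gives 8>2; P3→W gives 9>5]
(B,Q,Z): not NE [P2→S gives 4>1; P3→W gives 9>8]
(B,Q,W): not NE [P1→A gives 5>0; P2→P gives 7>3]
(B,R,X): not NE [P2→P gives 7>0; P3→Z gives 9>5]
(B,R,Y): not NE [P2→S gives 8>7; P3→Z gives 9>5]
(B,R,Z): not NE [P2→S gives 4>0]
(B,R,W): not NE [P1→C gives 6>5; P2→P gives 7>6; P3→Z gives 9>3]
(B,S,X): not NE [P1→A gives 9>2; P2→P gives 7>4]
(B,S,Y): not NE [P1→C gives 9>0; P3→Z gives 9>6]
(B,S,Z): NE
(B,S,W): not NE [P1→C gives 7>1; P2→P gives 7>0; P3→Z gives 9>2]
(C,P,X): not NE [P1→B gives 8>4; P2→R gives 9>0; P3→W gives 9>3]
(C,P,Y): not NE [P2→R gives 6>4; P3→W gives 9>4]
(C,P,Z): not NE [P2→Q gives 8>0]
(C,P,W): not NE [P1→A gives 9>5]
(C,Q,X): not NE [P2→R gives 9>8; P3→Y gives 8>7]
(C,Q,Y): not NE [P1→A gives 9>0; P2→R gives 6>3]
(C,Q,Z): not NE [P3→Y gives 8>4]
(C,Q,W): not NE [P1→A gives 5>2; P2→P gives 9>1; P3→Y gives 8>4]
(C,R,X): not NE [P1→B gives 3>1; P3→W gives 7>5]
(C,R,Y): not NE [P1→B gives 9>4; P3→W gives 7>2]
(C,R,Z): not NE [P2→Q gives 8>2]
(C,R,W): not NE [P2→P gives 9>4]
(C,S,X): not NE [P1→A gives 9>3; P2→R gives 9>4; P3→Z gives 8>2]
(C,S,Y): not NE [P2→R gives 6>3; P3→Z gives 8>3]
(C,S,Z): not NE [P1→B gives 9>7; P2→Q gives 8>2]
(C,S,W): not NE [P2→P gives 9>0; P3→Z gives 8>2]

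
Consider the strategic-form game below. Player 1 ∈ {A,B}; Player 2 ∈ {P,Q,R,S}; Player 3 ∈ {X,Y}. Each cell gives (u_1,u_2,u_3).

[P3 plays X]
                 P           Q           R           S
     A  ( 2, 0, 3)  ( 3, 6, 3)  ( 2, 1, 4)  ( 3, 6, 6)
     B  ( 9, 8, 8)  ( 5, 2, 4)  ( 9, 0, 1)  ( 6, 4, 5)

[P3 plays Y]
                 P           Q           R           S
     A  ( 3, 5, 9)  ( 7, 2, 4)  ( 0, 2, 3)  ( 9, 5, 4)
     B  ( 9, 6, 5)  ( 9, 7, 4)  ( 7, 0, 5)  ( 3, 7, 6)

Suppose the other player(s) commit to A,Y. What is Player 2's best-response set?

u_2(P vs A,Y) = 5
u_2(Q vs A,Y) = 2
u_2(R vs A,Y) = 2
u_2(S vs A,Y) = 5
max payoff 5 at {P,S}

argmax u_2 = {P,S}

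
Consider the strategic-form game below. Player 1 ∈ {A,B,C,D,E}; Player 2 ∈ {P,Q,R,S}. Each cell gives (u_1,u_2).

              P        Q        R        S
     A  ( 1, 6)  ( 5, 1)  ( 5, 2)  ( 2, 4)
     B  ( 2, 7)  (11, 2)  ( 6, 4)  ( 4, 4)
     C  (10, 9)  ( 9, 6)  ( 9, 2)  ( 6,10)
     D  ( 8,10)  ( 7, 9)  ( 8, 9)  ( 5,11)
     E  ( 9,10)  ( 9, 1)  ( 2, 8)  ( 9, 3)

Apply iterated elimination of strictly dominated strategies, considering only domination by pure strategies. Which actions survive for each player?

P1 drop A (B beats it: P:2>1 Q:11>5 R:6>5 S:4>2)
P1 drop D (C beats it: P:10>8 Q:9>7 R:9>8 S:6>5)
P2 drop Q (P beats it: B:7>2 C:9>6 E:10>1)
P1 drop B (C beats it: P:10>2 R:9>6 S:6>4)
P2 drop R (P beats it: C:9>2 E:10>8)
P1→{C,E} P2→{P,S}

IESDS → P1:{C,E} P2:{P,S}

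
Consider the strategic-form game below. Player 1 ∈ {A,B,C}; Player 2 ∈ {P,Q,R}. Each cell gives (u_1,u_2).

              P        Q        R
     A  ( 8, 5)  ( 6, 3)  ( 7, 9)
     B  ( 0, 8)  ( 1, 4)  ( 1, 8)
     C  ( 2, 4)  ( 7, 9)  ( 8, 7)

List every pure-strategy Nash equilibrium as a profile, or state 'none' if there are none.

Nash profiles: (C,Q)

(A,P): not NE [P2→R gives 9>5]
(A,Q): not NE [P1→C gives 7>6; P2→R gives 9>3]
(A,R): not NE [P1→C gives 8>7]
(B,P): not NE [P1→A gives 8>0]
(B,Q): not NE [P1→C gives 7>1; P2→R gives 8>4]
(B,R): not NE [P1→C gives 8>1]
(C,P): not NE [P1→A gives 8>2; P2→Q gives 9>4]
(C,Q): NE
(C,R): not NE [P2→Q gives 9>7]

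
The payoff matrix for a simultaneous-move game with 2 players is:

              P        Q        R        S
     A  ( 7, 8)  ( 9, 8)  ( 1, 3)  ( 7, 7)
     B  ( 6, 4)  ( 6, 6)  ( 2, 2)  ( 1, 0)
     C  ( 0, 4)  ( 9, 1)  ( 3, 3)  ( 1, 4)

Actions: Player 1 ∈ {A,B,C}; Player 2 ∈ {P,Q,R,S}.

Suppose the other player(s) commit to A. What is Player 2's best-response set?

u_2(P vs A) = 8
u_2(Q vs A) = 8
u_2(R vs A) = 3
u_2(S vs A) = 7
max payoff 8 at {P,Q}

argmax u_2 = {P,Q}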